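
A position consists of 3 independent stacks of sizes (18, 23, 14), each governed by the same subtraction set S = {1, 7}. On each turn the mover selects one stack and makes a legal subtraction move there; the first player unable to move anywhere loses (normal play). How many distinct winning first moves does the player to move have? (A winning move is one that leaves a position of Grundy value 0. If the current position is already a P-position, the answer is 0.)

6

All stacks use S = {1, 7}:
G(0) = 0
G(1) = mex{0} = 1
G(2) = mex{1} = 0
G(3) = mex{0} = 1
G(4) = mex{1} = 0
G(5) = mex{0} = 1
G(6) = mex{1} = 0
G(7) = mex{0,0} = 1
G(8) = mex{1,1} = 0
G(9) = mex{0,0} = 1
G(10) = mex{1,1} = 0
G(11) = mex{0,0} = 1
G(12) = mex{1,1} = 0
G(13) = mex{0,0} = 1
G(14) = mex{1,1} = 0
G(15) = mex{0,0} = 1
G(16) = mex{1,1} = 0
G(17) = mex{0,0} = 1
G(18) = mex{1,1} = 0
G(19) = mex{0,0} = 1
G(20) = mex{1,1} = 0
G(21) = mex{0,0} = 1
G(22) = mex{1,1} = 0
G(23) = mex{0,0} = 1
Stack A: G(18) = 0.
Stack B: G(23) = 1.
Stack C: G(14) = 0.
Combined Grundy value = 0 ⊕ 1 ⊕ 0 = 1.
A winning move leaves total XOR = 0, i.e. changes one component's Grundy value g to g ⊕ X where X is the current total.
Stack A: need g' = 0⊕1 = 1. Options: 18−1→G=1, 18−7→G=1. Hits: 2.
Stack B: need g' = 1⊕1 = 0. Options: 23−1→G=0, 23−7→G=0. Hits: 2.
Stack C: need g' = 0⊕1 = 1. Options: 14−1→G=1, 14−7→G=1. Hits: 2.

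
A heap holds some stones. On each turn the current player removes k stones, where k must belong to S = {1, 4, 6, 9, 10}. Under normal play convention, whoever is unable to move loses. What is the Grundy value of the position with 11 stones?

n :  0  1  2  3  4  5  6  7  8  9 10 11
G :  0  1  0  1  2  0  1  0  1  2  3  2

2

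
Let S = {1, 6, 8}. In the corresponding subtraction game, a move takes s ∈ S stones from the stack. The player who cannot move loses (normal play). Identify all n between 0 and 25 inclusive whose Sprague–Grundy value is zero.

G(0) = 0
G(1) = mex{0} = 1
G(2) = mex{1} = 0
G(3) = mex{0} = 1
G(4) = mex{1} = 0
G(5) = mex{0} = 1
G(6) = mex{1,0} = 2
G(7) = mex{2,1} = 0
G(8) = mex{0,0,0} = 1
G(9) = mex{1,1,1} = 0
G(10) = mex{0,0,0} = 1
G(11) = mex{1,1,1} = 0
G(12) = mex{0,2,0} = 1
G(13) = mex{1,0,1} = 2
G(14) = mex{2,1,2} = 0
G(15) = mex{0,0,0} = 1
G(16) = mex{1,1,1} = 0
G(17) = mex{0,0,0} = 1
G(18) = mex{1,1,1} = 0
G(19) = mex{0,2,0} = 1
G(20) = mex{1,0,1} = 2
G(21) = mex{2,1,2} = 0
G(22) = mex{0,0,0} = 1
G(23) = mex{1,1,1} = 0
G(24) = mex{0,0,0} = 1
G(25) = mex{1,1,1} = 0
P-positions are exactly the n with G(n) = 0.

0, 2, 4, 7, 9, 11, 14, 16, 18, 21, 23, 25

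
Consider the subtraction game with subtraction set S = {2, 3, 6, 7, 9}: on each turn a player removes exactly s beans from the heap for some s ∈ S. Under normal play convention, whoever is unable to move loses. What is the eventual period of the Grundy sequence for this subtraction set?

28

G(0) = 0
G(1) = mex{} = 0
G(2) = mex{0} = 1
G(3) = mex{0,0} = 1
G(4) = mex{1,0} = 2
G(5) = mex{1,1} = 0
G(6) = mex{2,1,0} = 3
G(7) = mex{0,2,0,0} = 1
G(8) = mex{3,0,1,0} = 2
G(9) = mex{1,3,1,1,0} = 2
G(10) = mex{2,1,2,1,0} = 3
G(11) = mex{2,2,0,2,1} = 3
G(12) = mex{3,2,3,0,1} = 4
G(13) = mex{3,3,1,3,2} = 0
G(14) = mex{4,3,2,1,0} = 5
G(15) = mex{0,4,2,2,3} = 1
G(16) = mex{5,0,3,2,1} = 4
G(17) = mex{1,5,3,3,2} = 0
G(18) = mex{4,1,4,3,2} = 0
G(19) = mex{0,4,0,4,3} = 1
G(20) = mex{0,0,5,0,3} = 1
G(21) = mex{1,0,1,5,4} = 2
G(22) = mex{1,1,4,1,0} = 2
G(23) = mex{2,1,0,4,5} = 3
G(24) = mex{2,2,0,0,1} = 3
G(25) = mex{3,2,1,0,4} = 5
G(26) = mex{3,3,1,1,0} = 2
G(27) = mex{5,3,2,1,0} = 4
G(28) = mex{2,5,2,2,1} = 0
G(29) = mex{4,2,3,2,1} = 0
G(30) = mex{0,4,3,3,2} = 1
G(31) = mex{0,0,5,3,2} = 1
G(32) = mex{1,0,2,5,3} = 4
G(33) = mex{1,1,4,2,3} = 0
G(34) = mex{4,1,0,4,5} = 2
G(35) = mex{0,4,0,0,2} = 1
G(36) = mex{2,0,1,0,4} = 3
G(37) = mex{1,2,1,1,0} = 3
G(38) = mex{3,1,4,1,0} = 2
G(39) = mex{3,3,0,4,1} = 2
G(40) = mex{2,3,2,0,1} = 4
G(41) = mex{2,2,1,2,4} = 0
G(42) = mex{4,2,3,1,0} = 5
G(43) = mex{0,4,3,3,2} = 1
G(44) = mex{5,0,2,3,1} = 4
G(45) = mex{1,5,2,2,3} = 0
G(46) = mex{4,1,4,2,3} = 0
G(47) = mex{0,4,0,4,2} = 1
G(48) = mex{0,0,5,0,2} = 1
G(49) = mex{1,0,1,5,4} = 2
G(50) = mex{1,1,4,1,0} = 2
G(51) = mex{2,1,0,4,5} = 3
G(52) = mex{2,2,0,0,1} = 3
G(53) = mex{3,2,1,0,4} = 5
G(54) = mex{3,3,1,1,0} = 2
G(55) = mex{5,3,2,1,0} = 4
G(56) = mex{2,5,2,2,1} = 0
G(57) = mex{4,2,3,2,1} = 0
G(58) = mex{0,4,3,3,2} = 1
G(59) = mex{0,0,5,3,2} = 1
G(60) = mex{1,0,2,5,3} = 4
From n = 12 onward G(n+28) = G(n); since this holds over max(S) = 9 consecutive positions the period is 28 (pre-period 12).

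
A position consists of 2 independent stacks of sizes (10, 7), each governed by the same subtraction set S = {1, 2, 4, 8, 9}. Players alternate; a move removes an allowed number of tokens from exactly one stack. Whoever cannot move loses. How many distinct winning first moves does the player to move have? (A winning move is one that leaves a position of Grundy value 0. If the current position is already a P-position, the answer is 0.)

1

All stacks use S = {1, 2, 4, 8, 9}:
n :  0  1  2  3  4  5  6  7  8  9 10
G :  0  1  2  0  1  2  0  1  2  3  4
Stack A: G(10) = 4.
Stack B: G(7) = 1.
Combined Grundy value = 4 ⊕ 1 = 5.
A winning move leaves total XOR = 0, i.e. changes one component's Grundy value g to g ⊕ X where X is the current total.
Stack A: need g' = 4⊕5 = 1. Options: 10−1→G=3, 10−2→G=2, 10−4→G=0, 10−8→G=2, 10−9→G=1. Hits: 1.
Stack B: need g' = 1⊕5 = 4. Options: 7−1→G=0, 7−2→G=2, 7−4→G=0. Hits: 0.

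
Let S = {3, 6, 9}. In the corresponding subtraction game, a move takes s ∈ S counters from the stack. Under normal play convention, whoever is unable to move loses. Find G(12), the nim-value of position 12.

0

G(0) = 0
G(1) = mex{} = 0
G(2) = mex{} = 0
G(3) = mex{0} = 1
G(4) = mex{0} = 1
G(5) = mex{0} = 1
G(6) = mex{1,0} = 2
G(7) = mex{1,0} = 2
G(8) = mex{1,0} = 2
G(9) = mex{2,1,0} = 3
G(10) = mex{2,1,0} = 3
G(11) = mex{2,1,0} = 3
G(12) = mex{3,2,1} = 0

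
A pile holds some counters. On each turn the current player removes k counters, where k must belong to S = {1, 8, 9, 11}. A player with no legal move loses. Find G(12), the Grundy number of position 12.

G(0) = 0
G(1) = mex{0} = 1
G(2) = mex{1} = 0
G(3) = mex{0} = 1
G(4) = mex{1} = 0
G(5) = mex{0} = 1
G(6) = mex{1} = 0
G(7) = mex{0} = 1
G(8) = mex{1,0} = 2
G(9) = mex{2,1,0} = 3
G(10) = mex{3,0,1} = 2
G(11) = mex{2,1,0,0} = 3
G(12) = mex{3,0,1,1} = 2

2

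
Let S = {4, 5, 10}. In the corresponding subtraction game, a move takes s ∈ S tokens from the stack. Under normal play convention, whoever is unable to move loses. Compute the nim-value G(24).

0

G(0) = 0
G(1) = mex{} = 0
G(2) = mex{} = 0
G(3) = mex{} = 0
G(4) = mex{0} = 1
G(5) = mex{0,0} = 1
G(6) = mex{0,0} = 1
G(7) = mex{0,0} = 1
G(8) = mex{1,0} = 2
G(9) = mex{1,1} = 0
G(10) = mex{1,1,0} = 2
G(11) = mex{1,1,0} = 2
G(12) = mex{2,1,0} = 3
G(13) = mex{0,2,0} = 1
G(14) = mex{2,0,1} = 3
G(15) = mex{2,2,1} = 0
G(16) = mex{3,2,1} = 0
G(17) = mex{1,3,1} = 0
G(18) = mex{3,1,2} = 0
G(19) = mex{0,3,0} = 1
G(20) = mex{0,0,2} = 1
G(21) = mex{0,0,2} = 1
G(22) = mex{0,0,3} = 1
G(23) = mex{1,0,1} = 2
G(24) = mex{1,1,3} = 0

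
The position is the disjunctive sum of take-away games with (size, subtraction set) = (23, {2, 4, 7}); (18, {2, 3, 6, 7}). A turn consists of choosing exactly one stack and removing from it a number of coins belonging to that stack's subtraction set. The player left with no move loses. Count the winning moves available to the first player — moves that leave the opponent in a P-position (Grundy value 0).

Stack A, S = {2, 4, 7}:
n :  0  1  2  3  4  5  6  7  8  9 10 11 12 13 14 15 16 17 18 19 20 21 22 23
G :  0  0  1  1  2  2  0  3  1  0  2  1  0  2  1  0  2  1  0  2  1  0  2  1
G_A(23) = 1.
Stack B, S = {2, 3, 6, 7}:
G(0) = 0
G(1) = mex{} = 0
G(2) = mex{0} = 1
G(3) = mex{0,0} = 1
G(4) = mex{1,0} = 2
G(5) = mex{1,1} = 0
G(6) = mex{2,1,0} = 3
G(7) = mex{0,2,0,0} = 1
G(8) = mex{3,0,1,0} = 2
G(9) = mex{1,3,1,1} = 0
G(10) = mex{2,1,2,1} = 0
G(11) = mex{0,2,0,2} = 1
G(12) = mex{0,0,3,0} = 1
G(13) = mex{1,0,1,3} = 2
G(14) = mex{1,1,2,1} = 0
G(15) = mex{2,1,0,2} = 3
G(16) = mex{0,2,0,0} = 1
G(17) = mex{3,0,1,0} = 2
G(18) = mex{1,3,1,1} = 0
G_B(18) = 0.
Combined Grundy value = 1 ⊕ 0 = 1.
A winning move leaves total XOR = 0, i.e. changes one component's Grundy value g to g ⊕ X where X is the current total.
Stack A: need g' = 1⊕1 = 0. Options: 23−2→G=0, 23−4→G=2, 23−7→G=2. Hits: 1.
Stack B: need g' = 0⊕1 = 1. Options: 18−2→G=1, 18−3→G=3, 18−6→G=1, 18−7→G=1. Hits: 3.

4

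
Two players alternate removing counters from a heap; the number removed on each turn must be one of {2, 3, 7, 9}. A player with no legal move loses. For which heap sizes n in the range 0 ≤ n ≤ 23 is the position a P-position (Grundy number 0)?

G(0) = 0
G(1) = mex{} = 0
G(2) = mex{0} = 1
G(3) = mex{0,0} = 1
G(4) = mex{1,0} = 2
G(5) = mex{1,1} = 0
G(6) = mex{2,1} = 0
G(7) = mex{0,2,0} = 1
G(8) = mex{0,0,0} = 1
G(9) = mex{1,0,1,0} = 2
G(10) = mex{1,1,1,0} = 2
G(11) = mex{2,1,2,1} = 0
G(12) = mex{2,2,0,1} = 3
G(13) = mex{0,2,0,2} = 1
G(14) = mex{3,0,1,0} = 2
G(15) = mex{1,3,1,0} = 2
G(16) = mex{2,1,2,1} = 0
G(17) = mex{2,2,2,1} = 0
G(18) = mex{0,2,0,2} = 1
G(19) = mex{0,0,3,2} = 1
G(20) = mex{1,0,1,0} = 2
G(21) = mex{1,1,2,3} = 0
G(22) = mex{2,1,2,1} = 0
G(23) = mex{0,2,0,2} = 1
P-positions are exactly the n with G(n) = 0.

0, 1, 5, 6, 11, 16, 17, 21, 22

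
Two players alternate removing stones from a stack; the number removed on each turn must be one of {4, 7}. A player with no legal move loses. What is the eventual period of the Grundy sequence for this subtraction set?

G(0) = 0
G(1) = mex{} = 0
G(2) = mex{} = 0
G(3) = mex{} = 0
G(4) = mex{0} = 1
G(5) = mex{0} = 1
G(6) = mex{0} = 1
G(7) = mex{0,0} = 1
G(8) = mex{1,0} = 2
G(9) = mex{1,0} = 2
G(10) = mex{1,0} = 2
G(11) = mex{1,1} = 0
G(12) = mex{2,1} = 0
G(13) = mex{2,1} = 0
G(14) = mex{2,1} = 0
G(15) = mex{0,2} = 1
G(16) = mex{0,2} = 1
G(17) = mex{0,2} = 1
G(18) = mex{0,0} = 1
G(19) = mex{1,0} = 2
G(20) = mex{1,0} = 2
G(21) = mex{1,0} = 2
G(22) = mex{1,1} = 0
G(23) = mex{2,1} = 0
G(n+11) = G(n) holds for n = 0,…,6 (a full window of length max(S) = 7), so the sequence is purely periodic with period 11.

11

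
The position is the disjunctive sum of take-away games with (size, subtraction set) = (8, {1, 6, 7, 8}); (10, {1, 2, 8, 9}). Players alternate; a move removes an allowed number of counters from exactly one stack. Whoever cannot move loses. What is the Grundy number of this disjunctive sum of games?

Stack A, S = {1, 6, 7, 8}:
n : 0 1 2 3 4 5 6 7 8
G : 0 1 0 1 0 1 2 3 2
G_A(8) = 2.
Stack B, S = {1, 2, 8, 9}:
G(0) = 0
G(1) = mex{0} = 1
G(2) = mex{1,0} = 2
G(3) = mex{2,1} = 0
G(4) = mex{0,2} = 1
G(5) = mex{1,0} = 2
G(6) = mex{2,1} = 0
G(7) = mex{0,2} = 1
G(8) = mex{1,0,0} = 2
G(9) = mex{2,1,1,0} = 3
G(10) = mex{3,2,2,1} = 0
G_B(10) = 0.
Combined Grundy value = 2 ⊕ 0 = 2.

2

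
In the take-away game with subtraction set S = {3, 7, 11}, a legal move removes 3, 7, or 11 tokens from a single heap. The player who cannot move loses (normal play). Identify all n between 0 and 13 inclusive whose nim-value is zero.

n :  0  1  2  3  4  5  6  7  8  9 10 11 12 13
G :  0  0  0  1  1  1  0  2  2  1  0  3  2  1
P-positions are exactly the n with G(n) = 0.

0, 1, 2, 6, 10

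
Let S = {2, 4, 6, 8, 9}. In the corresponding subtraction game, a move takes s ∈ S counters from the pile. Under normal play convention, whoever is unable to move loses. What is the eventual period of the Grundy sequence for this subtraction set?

11

n :  0  1  2  3  4  5  6  7  8  9 10 11 12 13 14 15 16 17 18 19 20 21 22 23
G :  0  0  1  1  2  2  3  3  4  4  5  0  0  1  1  2  2  3  3  4  4  5  0  0
G(n+11) = G(n) holds for n = 0,…,8 (a full window of length max(S) = 9), so the sequence is purely periodic with period 11.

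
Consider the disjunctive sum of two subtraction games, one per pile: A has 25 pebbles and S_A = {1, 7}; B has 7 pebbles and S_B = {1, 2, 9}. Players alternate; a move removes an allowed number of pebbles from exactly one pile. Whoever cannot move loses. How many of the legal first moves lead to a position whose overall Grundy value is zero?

Pile A, S = {1, 7}:
G(0) = 0
G(1) = mex{0} = 1
G(2) = mex{1} = 0
G(3) = mex{0} = 1
G(4) = mex{1} = 0
G(5) = mex{0} = 1
G(6) = mex{1} = 0
G(7) = mex{0,0} = 1
G(8) = mex{1,1} = 0
G(9) = mex{0,0} = 1
G(10) = mex{1,1} = 0
G(11) = mex{0,0} = 1
G(12) = mex{1,1} = 0
G(13) = mex{0,0} = 1
G(14) = mex{1,1} = 0
G(15) = mex{0,0} = 1
G(16) = mex{1,1} = 0
G(17) = mex{0,0} = 1
G(18) = mex{1,1} = 0
G(19) = mex{0,0} = 1
G(20) = mex{1,1} = 0
G(21) = mex{0,0} = 1
G(22) = mex{1,1} = 0
G(23) = mex{0,0} = 1
G(24) = mex{1,1} = 0
G(25) = mex{0,0} = 1
G_A(25) = 1.
Pile B, S = {1, 2, 9}:
n : 0 1 2 3 4 5 6 7
G : 0 1 2 0 1 2 0 1
G_B(7) = 1.
Combined Grundy value = 1 ⊕ 1 = 0.
A winning move leaves total XOR = 0, i.e. changes one component's Grundy value g to g ⊕ X where X is the current total.
Pile A: target g' = 1⊕0 = 1, but every legal move changes the Grundy value (mex property), so 0 moves.
Pile B: target g' = 1⊕0 = 1, but every legal move changes the Grundy value (mex property), so 0 moves.

0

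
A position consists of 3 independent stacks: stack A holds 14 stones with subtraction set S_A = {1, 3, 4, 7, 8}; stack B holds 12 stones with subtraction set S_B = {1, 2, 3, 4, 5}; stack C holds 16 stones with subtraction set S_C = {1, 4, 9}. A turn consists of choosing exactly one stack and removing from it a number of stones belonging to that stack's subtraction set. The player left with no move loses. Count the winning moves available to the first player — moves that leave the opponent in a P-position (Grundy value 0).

Stack A, S = {1, 3, 4, 7, 8}:
n :  0  1  2  3  4  5  6  7  8  9 10 11 12 13 14
G :  0  1  0  1  2  3  2  3  4  5  4  0  1  0  1
G_A(14) = 1.
Stack B, S = {1, 2, 3, 4, 5}:
G(0) = 0
G(1) = mex{0} = 1
G(2) = mex{1,0} = 2
G(3) = mex{2,1,0} = 3
G(4) = mex{3,2,1,0} = 4
G(5) = mex{4,3,2,1,0} = 5
G(6) = mex{5,4,3,2,1} = 0
G(7) = mex{0,5,4,3,2} = 1
G(8) = mex{1,0,5,4,3} = 2
G(9) = mex{2,1,0,5,4} = 3
G(10) = mex{3,2,1,0,5} = 4
G(11) = mex{4,3,2,1,0} = 5
G(12) = mex{5,4,3,2,1} = 0
G_B(12) = 0.
Stack C, S = {1, 4, 9}:
n :  0  1  2  3  4  5  6  7  8  9 10 11 12 13 14 15 16
G :  0  1  0  1  2  0  1  0  1  2  0  1  0  1  2  0  1
G_C(16) = 1.
Combined Grundy value = 1 ⊕ 0 ⊕ 1 = 0.
A winning move leaves total XOR = 0, i.e. changes one component's Grundy value g to g ⊕ X where X is the current total.
Stack A: target g' = 1⊕0 = 1, but every legal move changes the Grundy value (mex property), so 0 moves.
Stack B: target g' = 0⊕0 = 0, but every legal move changes the Grundy value (mex property), so 0 moves.
Stack C: target g' = 1⊕0 = 1, but every legal move changes the Grundy value (mex property), so 0 moves.

0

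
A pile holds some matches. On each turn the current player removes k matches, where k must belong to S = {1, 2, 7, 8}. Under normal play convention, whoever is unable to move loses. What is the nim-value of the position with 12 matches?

0

G(0) = 0
G(1) = mex{0} = 1
G(2) = mex{1,0} = 2
G(3) = mex{2,1} = 0
G(4) = mex{0,2} = 1
G(5) = mex{1,0} = 2
G(6) = mex{2,1} = 0
G(7) = mex{0,2,0} = 1
G(8) = mex{1,0,1,0} = 2
G(9) = mex{2,1,2,1} = 0
G(10) = mex{0,2,0,2} = 1
G(11) = mex{1,0,1,0} = 2
G(12) = mex{2,1,2,1} = 0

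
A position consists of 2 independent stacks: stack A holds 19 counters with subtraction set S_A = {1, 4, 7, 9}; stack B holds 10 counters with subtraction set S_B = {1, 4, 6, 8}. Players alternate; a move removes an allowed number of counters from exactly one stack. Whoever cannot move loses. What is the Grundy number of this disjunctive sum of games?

2

Stack A, S = {1, 4, 7, 9}:
G(0) = 0
G(1) = mex{0} = 1
G(2) = mex{1} = 0
G(3) = mex{0} = 1
G(4) = mex{1,0} = 2
G(5) = mex{2,1} = 0
G(6) = mex{0,0} = 1
G(7) = mex{1,1,0} = 2
G(8) = mex{2,2,1} = 0
G(9) = mex{0,0,0,0} = 1
G(10) = mex{1,1,1,1} = 0
G(11) = mex{0,2,2,0} = 1
G(12) = mex{1,0,0,1} = 2
G(13) = mex{2,1,1,2} = 0
G(14) = mex{0,0,2,0} = 1
G(15) = mex{1,1,0,1} = 2
G(16) = mex{2,2,1,2} = 0
G(17) = mex{0,0,0,0} = 1
G(18) = mex{1,1,1,1} = 0
G(19) = mex{0,2,2,0} = 1
G_A(19) = 1.
Stack B, S = {1, 4, 6, 8}:
G(0) = 0
G(1) = mex{0} = 1
G(2) = mex{1} = 0
G(3) = mex{0} = 1
G(4) = mex{1,0} = 2
G(5) = mex{2,1} = 0
G(6) = mex{0,0,0} = 1
G(7) = mex{1,1,1} = 0
G(8) = mex{0,2,0,0} = 1
G(9) = mex{1,0,1,1} = 2
G(10) = mex{2,1,2,0} = 3
G_B(10) = 3.
Combined Grundy value = 1 ⊕ 3 = 2.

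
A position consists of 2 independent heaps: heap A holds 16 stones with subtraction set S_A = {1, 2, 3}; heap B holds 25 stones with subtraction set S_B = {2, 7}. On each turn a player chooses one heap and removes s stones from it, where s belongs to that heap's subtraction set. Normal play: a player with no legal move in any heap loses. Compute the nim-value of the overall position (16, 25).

Heap A, S = {1, 2, 3}:
G(0) = 0
G(1) = mex{0} = 1
G(2) = mex{1,0} = 2
G(3) = mex{2,1,0} = 3
G(4) = mex{3,2,1} = 0
G(5) = mex{0,3,2} = 1
G(6) = mex{1,0,3} = 2
G(7) = mex{2,1,0} = 3
G(8) = mex{3,2,1} = 0
G(9) = mex{0,3,2} = 1
G(10) = mex{1,0,3} = 2
G(11) = mex{2,1,0} = 3
G(12) = mex{3,2,1} = 0
G(13) = mex{0,3,2} = 1
G(14) = mex{1,0,3} = 2
G(15) = mex{2,1,0} = 3
G(16) = mex{3,2,1} = 0
G_A(16) = 0.
Heap B, S = {2, 7}:
n :  0  1  2  3  4  5  6  7  8  9 10 11 12 13 14 15 16 17 18 19 20 21 22 23 24 25
G :  0  0  1  1  0  0  1  1  2  0  0  1  1  0  0  1  1  2  0  0  1  1  0  0  1  1
G_B(25) = 1.
Combined Grundy value = 0 ⊕ 1 = 1.

1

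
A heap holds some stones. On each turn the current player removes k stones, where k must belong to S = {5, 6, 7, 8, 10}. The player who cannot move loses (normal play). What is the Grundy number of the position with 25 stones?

n :  0  1  2  3  4  5  6  7  8  9 10 11 12 13 14 15 16 17 18 19 20 21 22 23 24 25
G :  0  0  0  0  0  1  1  1  1  1  2  2  2  2  2  0  0  0  0  0  1  1  1  1  1  2

2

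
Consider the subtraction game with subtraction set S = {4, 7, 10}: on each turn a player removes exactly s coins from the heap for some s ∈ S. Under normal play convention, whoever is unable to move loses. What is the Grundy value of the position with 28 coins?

0

n :  0  1  2  3  4  5  6  7  8  9 10 11 12 13 14 15 16 17 18 19 20 21 22 23 24 25 26 27 28
G :  0  0  0  0  1  1  1  1  2  2  2  2  3  3  0  0  0  0  1  1  1  1  2  2  2  2  3  3  0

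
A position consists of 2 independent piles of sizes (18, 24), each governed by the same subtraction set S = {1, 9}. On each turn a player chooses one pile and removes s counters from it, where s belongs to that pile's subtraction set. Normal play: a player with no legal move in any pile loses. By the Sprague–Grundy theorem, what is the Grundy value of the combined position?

All piles use S = {1, 9}:
G(0) = 0
G(1) = mex{0} = 1
G(2) = mex{1} = 0
G(3) = mex{0} = 1
G(4) = mex{1} = 0
G(5) = mex{0} = 1
G(6) = mex{1} = 0
G(7) = mex{0} = 1
G(8) = mex{1} = 0
G(9) = mex{0,0} = 1
G(10) = mex{1,1} = 0
G(11) = mex{0,0} = 1
G(12) = mex{1,1} = 0
G(13) = mex{0,0} = 1
G(14) = mex{1,1} = 0
G(15) = mex{0,0} = 1
G(16) = mex{1,1} = 0
G(17) = mex{0,0} = 1
G(18) = mex{1,1} = 0
G(19) = mex{0,0} = 1
G(20) = mex{1,1} = 0
G(21) = mex{0,0} = 1
G(22) = mex{1,1} = 0
G(23) = mex{0,0} = 1
G(24) = mex{1,1} = 0
Pile A: G(18) = 0.
Pile B: G(24) = 0.
Combined Grundy value = 0 ⊕ 0 = 0.

0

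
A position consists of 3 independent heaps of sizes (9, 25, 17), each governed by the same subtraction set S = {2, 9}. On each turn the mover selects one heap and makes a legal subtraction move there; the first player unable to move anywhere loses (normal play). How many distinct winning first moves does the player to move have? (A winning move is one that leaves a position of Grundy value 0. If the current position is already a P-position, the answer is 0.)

1

All heaps use S = {2, 9}:
G(0) = 0
G(1) = mex{} = 0
G(2) = mex{0} = 1
G(3) = mex{0} = 1
G(4) = mex{1} = 0
G(5) = mex{1} = 0
G(6) = mex{0} = 1
G(7) = mex{0} = 1
G(8) = mex{1} = 0
G(9) = mex{1,0} = 2
G(10) = mex{0,0} = 1
G(11) = mex{2,1} = 0
G(12) = mex{1,1} = 0
G(13) = mex{0,0} = 1
G(14) = mex{0,0} = 1
G(15) = mex{1,1} = 0
G(16) = mex{1,1} = 0
G(17) = mex{0,0} = 1
G(18) = mex{0,2} = 1
G(19) = mex{1,1} = 0
G(20) = mex{1,0} = 2
G(21) = mex{0,0} = 1
G(22) = mex{2,1} = 0
G(23) = mex{1,1} = 0
G(24) = mex{0,0} = 1
G(25) = mex{0,0} = 1
Heap A: G(9) = 2.
Heap B: G(25) = 1.
Heap C: G(17) = 1.
Combined Grundy value = 2 ⊕ 1 ⊕ 1 = 2.
A winning move leaves total XOR = 0, i.e. changes one component's Grundy value g to g ⊕ X where X is the current total.
Heap A: need g' = 2⊕2 = 0. Options: 9−2→G=1, 9−9→G=0. Hits: 1.
Heap B: need g' = 1⊕2 = 3. Options: 25−2→G=0, 25−9→G=0. Hits: 0.
Heap C: need g' = 1⊕2 = 3. Options: 17−2→G=0, 17−9→G=0. Hits: 0.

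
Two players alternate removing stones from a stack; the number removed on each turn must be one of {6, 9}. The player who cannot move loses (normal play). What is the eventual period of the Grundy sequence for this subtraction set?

15

n :  0  1  2  3  4  5  6  7  8  9 10 11 12 13 14 15 16 17 18 19 20 21 22 23 24 25 26 27 28 29 30 31
G :  0  0  0  0  0  0  1  1  1  1  1  1  2  2  2  0  0  0  0  0  0  1  1  1  1  1  1  2  2  2  0  0
G(n+15) = G(n) holds for n = 0,…,8 (a full window of length max(S) = 9), so the sequence is purely periodic with period 15.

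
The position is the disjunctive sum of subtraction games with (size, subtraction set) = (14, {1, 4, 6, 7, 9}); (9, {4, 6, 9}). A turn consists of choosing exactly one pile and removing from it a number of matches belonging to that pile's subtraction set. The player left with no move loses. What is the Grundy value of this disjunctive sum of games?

Pile A, S = {1, 4, 6, 7, 9}:
n :  0  1  2  3  4  5  6  7  8  9 10 11 12 13 14
G :  0  1  0  1  2  0  1  2  3  2  0  1  2  0  1
G_A(14) = 1.
Pile B, S = {4, 6, 9}:
G(0) = 0
G(1) = mex{} = 0
G(2) = mex{} = 0
G(3) = mex{} = 0
G(4) = mex{0} = 1
G(5) = mex{0} = 1
G(6) = mex{0,0} = 1
G(7) = mex{0,0} = 1
G(8) = mex{1,0} = 2
G(9) = mex{1,0,0} = 2
G_B(9) = 2.
Combined Grundy value = 1 ⊕ 2 = 3.

3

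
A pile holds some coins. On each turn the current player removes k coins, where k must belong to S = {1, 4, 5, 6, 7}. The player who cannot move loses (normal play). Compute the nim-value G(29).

5

G(0) = 0
G(1) = mex{0} = 1
G(2) = mex{1} = 0
G(3) = mex{0} = 1
G(4) = mex{1,0} = 2
G(5) = mex{2,1,0} = 3
G(6) = mex{3,0,1,0} = 2
G(7) = mex{2,1,0,1,0} = 3
G(8) = mex{3,2,1,0,1} = 4
G(9) = mex{4,3,2,1,0} = 5
G(10) = mex{5,2,3,2,1} = 0
G(11) = mex{0,3,2,3,2} = 1
G(12) = mex{1,4,3,2,3} = 0
G(13) = mex{0,5,4,3,2} = 1
G(14) = mex{1,0,5,4,3} = 2
G(15) = mex{2,1,0,5,4} = 3
G(16) = mex{3,0,1,0,5} = 2
G(17) = mex{2,1,0,1,0} = 3
G(18) = mex{3,2,1,0,1} = 4
G(19) = mex{4,3,2,1,0} = 5
G(20) = mex{5,2,3,2,1} = 0
G(21) = mex{0,3,2,3,2} = 1
G(22) = mex{1,4,3,2,3} = 0
G(23) = mex{0,5,4,3,2} = 1
G(24) = mex{1,0,5,4,3} = 2
G(25) = mex{2,1,0,5,4} = 3
G(26) = mex{3,0,1,0,5} = 2
G(27) = mex{2,1,0,1,0} = 3
G(28) = mex{3,2,1,0,1} = 4
G(29) = mex{4,3,2,1,0} = 5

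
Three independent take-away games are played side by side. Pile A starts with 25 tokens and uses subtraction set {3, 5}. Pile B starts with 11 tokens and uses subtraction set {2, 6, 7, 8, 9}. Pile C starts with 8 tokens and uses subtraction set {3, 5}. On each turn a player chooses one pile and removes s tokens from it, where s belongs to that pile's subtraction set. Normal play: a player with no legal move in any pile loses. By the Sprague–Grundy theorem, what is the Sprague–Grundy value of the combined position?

3

Pile A, S = {3, 5}:
G(0) = 0
G(1) = mex{} = 0
G(2) = mex{} = 0
G(3) = mex{0} = 1
G(4) = mex{0} = 1
G(5) = mex{0,0} = 1
G(6) = mex{1,0} = 2
G(7) = mex{1,0} = 2
G(8) = mex{1,1} = 0
G(9) = mex{2,1} = 0
G(10) = mex{2,1} = 0
G(11) = mex{0,2} = 1
G(12) = mex{0,2} = 1
G(13) = mex{0,0} = 1
G(14) = mex{1,0} = 2
G(15) = mex{1,0} = 2
G(16) = mex{1,1} = 0
G(17) = mex{2,1} = 0
G(18) = mex{2,1} = 0
G(19) = mex{0,2} = 1
G(20) = mex{0,2} = 1
G(21) = mex{0,0} = 1
G(22) = mex{1,0} = 2
G(23) = mex{1,0} = 2
G(24) = mex{1,1} = 0
G(25) = mex{2,1} = 0
G_A(25) = 0.
Pile B, S = {2, 6, 7, 8, 9}:
G(0) = 0
G(1) = mex{} = 0
G(2) = mex{0} = 1
G(3) = mex{0} = 1
G(4) = mex{1} = 0
G(5) = mex{1} = 0
G(6) = mex{0,0} = 1
G(7) = mex{0,0,0} = 1
G(8) = mex{1,1,0,0} = 2
G(9) = mex{1,1,1,0,0} = 2
G(10) = mex{2,0,1,1,0} = 3
G(11) = mex{2,0,0,1,1} = 3
G_B(11) = 3.
Pile C, S = {3, 5}:
n : 0 1 2 3 4 5 6 7 8
G : 0 0 0 1 1 1 2 2 0
G_C(8) = 0.
Combined Grundy value = 0 ⊕ 3 ⊕ 0 = 3.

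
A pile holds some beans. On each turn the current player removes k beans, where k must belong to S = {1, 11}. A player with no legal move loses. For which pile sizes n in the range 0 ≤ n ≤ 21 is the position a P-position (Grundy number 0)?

0, 2, 4, 6, 8, 10, 12, 14, 16, 18, 20

G(0) = 0
G(1) = mex{0} = 1
G(2) = mex{1} = 0
G(3) = mex{0} = 1
G(4) = mex{1} = 0
G(5) = mex{0} = 1
G(6) = mex{1} = 0
G(7) = mex{0} = 1
G(8) = mex{1} = 0
G(9) = mex{0} = 1
G(10) = mex{1} = 0
G(11) = mex{0,0} = 1
G(12) = mex{1,1} = 0
G(13) = mex{0,0} = 1
G(14) = mex{1,1} = 0
G(15) = mex{0,0} = 1
G(16) = mex{1,1} = 0
G(17) = mex{0,0} = 1
G(18) = mex{1,1} = 0
G(19) = mex{0,0} = 1
G(20) = mex{1,1} = 0
G(21) = mex{0,0} = 1
P-positions are exactly the n with G(n) = 0.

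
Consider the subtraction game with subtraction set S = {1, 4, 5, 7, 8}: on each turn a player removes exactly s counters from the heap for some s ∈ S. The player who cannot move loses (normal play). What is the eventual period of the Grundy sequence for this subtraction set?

11

G(0) = 0
G(1) = mex{0} = 1
G(2) = mex{1} = 0
G(3) = mex{0} = 1
G(4) = mex{1,0} = 2
G(5) = mex{2,1,0} = 3
G(6) = mex{3,0,1} = 2
G(7) = mex{2,1,0,0} = 3
G(8) = mex{3,2,1,1,0} = 4
G(9) = mex{4,3,2,0,1} = 5
G(10) = mex{5,2,3,1,0} = 4
G(11) = mex{4,3,2,2,1} = 0
G(12) = mex{0,4,3,3,2} = 1
G(13) = mex{1,5,4,2,3} = 0
G(14) = mex{0,4,5,3,2} = 1
G(15) = mex{1,0,4,4,3} = 2
G(16) = mex{2,1,0,5,4} = 3
G(17) = mex{3,0,1,4,5} = 2
G(18) = mex{2,1,0,0,4} = 3
G(19) = mex{3,2,1,1,0} = 4
G(20) = mex{4,3,2,0,1} = 5
G(21) = mex{5,2,3,1,0} = 4
G(22) = mex{4,3,2,2,1} = 0
G(23) = mex{0,4,3,3,2} = 1
G(n+11) = G(n) holds for n = 0,…,7 (a full window of length max(S) = 8), so the sequence is purely periodic with period 11.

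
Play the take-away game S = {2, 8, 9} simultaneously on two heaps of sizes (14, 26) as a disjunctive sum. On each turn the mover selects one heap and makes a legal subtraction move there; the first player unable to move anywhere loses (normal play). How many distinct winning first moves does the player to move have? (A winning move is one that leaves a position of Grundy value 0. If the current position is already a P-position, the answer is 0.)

All heaps use S = {2, 8, 9}:
G(0) = 0
G(1) = mex{} = 0
G(2) = mex{0} = 1
G(3) = mex{0} = 1
G(4) = mex{1} = 0
G(5) = mex{1} = 0
G(6) = mex{0} = 1
G(7) = mex{0} = 1
G(8) = mex{1,0} = 2
G(9) = mex{1,0,0} = 2
G(10) = mex{2,1,0} = 3
G(11) = mex{2,1,1} = 0
G(12) = mex{3,0,1} = 2
G(13) = mex{0,0,0} = 1
G(14) = mex{2,1,0} = 3
G(15) = mex{1,1,1} = 0
G(16) = mex{3,2,1} = 0
G(17) = mex{0,2,2} = 1
G(18) = mex{0,3,2} = 1
G(19) = mex{1,0,3} = 2
G(20) = mex{1,2,0} = 3
G(21) = mex{2,1,2} = 0
G(22) = mex{3,3,1} = 0
G(23) = mex{0,0,3} = 1
G(24) = mex{0,0,0} = 1
G(25) = mex{1,1,0} = 2
G(26) = mex{1,1,1} = 0
Heap A: G(14) = 3.
Heap B: G(26) = 0.
Combined Grundy value = 3 ⊕ 0 = 3.
A winning move leaves total XOR = 0, i.e. changes one component's Grundy value g to g ⊕ X where X is the current total.
Heap A: need g' = 3⊕3 = 0. Options: 14−2→G=2, 14−8→G=1, 14−9→G=0. Hits: 1.
Heap B: need g' = 0⊕3 = 3. Options: 26−2→G=1, 26−8→G=1, 26−9→G=1. Hits: 0.

1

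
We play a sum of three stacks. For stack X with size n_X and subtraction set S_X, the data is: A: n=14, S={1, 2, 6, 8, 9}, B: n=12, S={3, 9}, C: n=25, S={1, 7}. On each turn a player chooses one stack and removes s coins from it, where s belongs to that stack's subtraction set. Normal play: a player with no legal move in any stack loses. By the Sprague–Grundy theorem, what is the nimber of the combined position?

1

Stack A, S = {1, 2, 6, 8, 9}:
G(0) = 0
G(1) = mex{0} = 1
G(2) = mex{1,0} = 2
G(3) = mex{2,1} = 0
G(4) = mex{0,2} = 1
G(5) = mex{1,0} = 2
G(6) = mex{2,1,0} = 3
G(7) = mex{3,2,1} = 0
G(8) = mex{0,3,2,0} = 1
G(9) = mex{1,0,0,1,0} = 2
G(10) = mex{2,1,1,2,1} = 0
G(11) = mex{0,2,2,0,2} = 1
G(12) = mex{1,0,3,1,0} = 2
G(13) = mex{2,1,0,2,1} = 3
G(14) = mex{3,2,1,3,2} = 0
G_A(14) = 0.
Stack B, S = {3, 9}:
n :  0  1  2  3  4  5  6  7  8  9 10 11 12
G :  0  0  0  1  1  1  0  0  0  1  1  1  0
G_B(12) = 0.
Stack C, S = {1, 7}:
n :  0  1  2  3  4  5  6  7  8  9 10 11 12 13 14 15 16 17 18 19 20 21 22 23 24 25
G :  0  1  0  1  0  1  0  1  0  1  0  1  0  1  0  1  0  1  0  1  0  1  0  1  0  1
G_C(25) = 1.
Combined Grundy value = 0 ⊕ 0 ⊕ 1 = 1.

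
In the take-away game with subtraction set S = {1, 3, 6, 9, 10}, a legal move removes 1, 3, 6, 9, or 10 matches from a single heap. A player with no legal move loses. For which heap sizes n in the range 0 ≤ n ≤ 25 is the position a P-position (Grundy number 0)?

0, 2, 4, 15, 17, 19

G(0) = 0
G(1) = mex{0} = 1
G(2) = mex{1} = 0
G(3) = mex{0,0} = 1
G(4) = mex{1,1} = 0
G(5) = mex{0,0} = 1
G(6) = mex{1,1,0} = 2
G(7) = mex{2,0,1} = 3
G(8) = mex{3,1,0} = 2
G(9) = mex{2,2,1,0} = 3
G(10) = mex{3,3,0,1,0} = 2
G(11) = mex{2,2,1,0,1} = 3
G(12) = mex{3,3,2,1,0} = 4
G(13) = mex{4,2,3,0,1} = 5
G(14) = mex{5,3,2,1,0} = 4
G(15) = mex{4,4,3,2,1} = 0
G(16) = mex{0,5,2,3,2} = 1
G(17) = mex{1,4,3,2,3} = 0
G(18) = mex{0,0,4,3,2} = 1
G(19) = mex{1,1,5,2,3} = 0
G(20) = mex{0,0,4,3,2} = 1
G(21) = mex{1,1,0,4,3} = 2
G(22) = mex{2,0,1,5,4} = 3
G(23) = mex{3,1,0,4,5} = 2
G(24) = mex{2,2,1,0,4} = 3
G(25) = mex{3,3,0,1,0} = 2
P-positions are exactly the n with G(n) = 0.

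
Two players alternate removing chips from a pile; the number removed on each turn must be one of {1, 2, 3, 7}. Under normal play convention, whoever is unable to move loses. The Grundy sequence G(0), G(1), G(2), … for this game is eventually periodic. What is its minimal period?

G(0) = 0
G(1) = mex{0} = 1
G(2) = mex{1,0} = 2
G(3) = mex{2,1,0} = 3
G(4) = mex{3,2,1} = 0
G(5) = mex{0,3,2} = 1
G(6) = mex{1,0,3} = 2
G(7) = mex{2,1,0,0} = 3
G(8) = mex{3,2,1,1} = 0
G(9) = mex{0,3,2,2} = 1
G(10) = mex{1,0,3,3} = 2
G(11) = mex{2,1,0,0} = 3
G(12) = mex{3,2,1,1} = 0
G(13) = mex{0,3,2,2} = 1
G(14) = mex{1,0,3,3} = 2
G(n+4) = G(n) holds for n = 0,…,6 (a full window of length max(S) = 7), so the sequence is purely periodic with period 4.

4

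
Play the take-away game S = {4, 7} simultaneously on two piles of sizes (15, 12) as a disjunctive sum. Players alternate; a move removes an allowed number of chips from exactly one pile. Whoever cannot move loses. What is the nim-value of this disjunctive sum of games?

1

All piles use S = {4, 7}:
n :  0  1  2  3  4  5  6  7  8  9 10 11 12 13 14 15
G :  0  0  0  0  1  1  1  1  2  2  2  0  0  0  0  1
Pile A: G(15) = 1.
Pile B: G(12) = 0.
Combined Grundy value = 1 ⊕ 0 = 1.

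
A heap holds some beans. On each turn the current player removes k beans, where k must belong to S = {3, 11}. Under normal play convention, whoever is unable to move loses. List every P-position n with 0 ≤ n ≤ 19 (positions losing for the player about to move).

n :  0  1  2  3  4  5  6  7  8  9 10 11 12 13 14 15 16 17 18 19
G :  0  0  0  1  1  1  0  0  0  1  1  1  2  2  0  0  0  1  1  1
P-positions are exactly the n with G(n) = 0.

0, 1, 2, 6, 7, 8, 14, 15, 16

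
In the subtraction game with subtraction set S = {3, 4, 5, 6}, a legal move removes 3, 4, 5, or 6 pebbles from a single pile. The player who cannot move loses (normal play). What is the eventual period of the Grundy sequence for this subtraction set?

9

G(0) = 0
G(1) = mex{} = 0
G(2) = mex{} = 0
G(3) = mex{0} = 1
G(4) = mex{0,0} = 1
G(5) = mex{0,0,0} = 1
G(6) = mex{1,0,0,0} = 2
G(7) = mex{1,1,0,0} = 2
G(8) = mex{1,1,1,0} = 2
G(9) = mex{2,1,1,1} = 0
G(10) = mex{2,2,1,1} = 0
G(11) = mex{2,2,2,1} = 0
G(12) = mex{0,2,2,2} = 1
G(13) = mex{0,0,2,2} = 1
G(14) = mex{0,0,0,2} = 1
G(15) = mex{1,0,0,0} = 2
G(16) = mex{1,1,0,0} = 2
G(17) = mex{1,1,1,0} = 2
G(18) = mex{2,1,1,1} = 0
G(19) = mex{2,2,1,1} = 0
G(n+9) = G(n) holds for n = 0,…,5 (a full window of length max(S) = 6), so the sequence is purely periodic with period 9.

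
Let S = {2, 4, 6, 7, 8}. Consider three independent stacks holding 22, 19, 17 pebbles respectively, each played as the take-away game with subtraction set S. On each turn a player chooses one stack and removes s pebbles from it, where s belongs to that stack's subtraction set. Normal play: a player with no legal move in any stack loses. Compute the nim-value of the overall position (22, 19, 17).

All stacks use S = {2, 4, 6, 7, 8}:
G(0) = 0
G(1) = mex{} = 0
G(2) = mex{0} = 1
G(3) = mex{0} = 1
G(4) = mex{1,0} = 2
G(5) = mex{1,0} = 2
G(6) = mex{2,1,0} = 3
G(7) = mex{2,1,0,0} = 3
G(8) = mex{3,2,1,0,0} = 4
G(9) = mex{3,2,1,1,0} = 4
G(10) = mex{4,3,2,1,1} = 0
G(11) = mex{4,3,2,2,1} = 0
G(12) = mex{0,4,3,2,2} = 1
G(13) = mex{0,4,3,3,2} = 1
G(14) = mex{1,0,4,3,3} = 2
G(15) = mex{1,0,4,4,3} = 2
G(16) = mex{2,1,0,4,4} = 3
G(17) = mex{2,1,0,0,4} = 3
G(18) = mex{3,2,1,0,0} = 4
G(19) = mex{3,2,1,1,0} = 4
G(20) = mex{4,3,2,1,1} = 0
G(21) = mex{4,3,2,2,1} = 0
G(22) = mex{0,4,3,2,2} = 1
Stack A: G(22) = 1.
Stack B: G(19) = 4.
Stack C: G(17) = 3.
Combined Grundy value = 1 ⊕ 4 ⊕ 3 = 6.

6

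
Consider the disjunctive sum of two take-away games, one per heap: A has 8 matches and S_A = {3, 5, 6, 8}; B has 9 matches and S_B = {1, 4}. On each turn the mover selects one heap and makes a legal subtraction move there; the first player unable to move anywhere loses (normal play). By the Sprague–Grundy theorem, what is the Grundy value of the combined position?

0

Heap A, S = {3, 5, 6, 8}:
n : 0 1 2 3 4 5 6 7 8
G : 0 0 0 1 1 1 2 2 2
G_A(8) = 2.
Heap B, S = {1, 4}:
n : 0 1 2 3 4 5 6 7 8 9
G : 0 1 0 1 2 0 1 0 1 2
G_B(9) = 2.
Combined Grundy value = 2 ⊕ 2 = 0.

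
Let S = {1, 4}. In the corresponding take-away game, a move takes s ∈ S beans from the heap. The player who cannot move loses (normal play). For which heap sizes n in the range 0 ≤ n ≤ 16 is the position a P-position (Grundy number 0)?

0, 2, 5, 7, 10, 12, 15

G(0) = 0
G(1) = mex{0} = 1
G(2) = mex{1} = 0
G(3) = mex{0} = 1
G(4) = mex{1,0} = 2
G(5) = mex{2,1} = 0
G(6) = mex{0,0} = 1
G(7) = mex{1,1} = 0
G(8) = mex{0,2} = 1
G(9) = mex{1,0} = 2
G(10) = mex{2,1} = 0
G(11) = mex{0,0} = 1
G(12) = mex{1,1} = 0
G(13) = mex{0,2} = 1
G(14) = mex{1,0} = 2
G(15) = mex{2,1} = 0
G(16) = mex{0,0} = 1
P-positions are exactly the n with G(n) = 0.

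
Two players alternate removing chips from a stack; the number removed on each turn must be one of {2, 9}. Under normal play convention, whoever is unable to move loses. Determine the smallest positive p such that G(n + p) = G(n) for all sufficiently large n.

G(0) = 0
G(1) = mex{} = 0
G(2) = mex{0} = 1
G(3) = mex{0} = 1
G(4) = mex{1} = 0
G(5) = mex{1} = 0
G(6) = mex{0} = 1
G(7) = mex{0} = 1
G(8) = mex{1} = 0
G(9) = mex{1,0} = 2
G(10) = mex{0,0} = 1
G(11) = mex{2,1} = 0
G(12) = mex{1,1} = 0
G(13) = mex{0,0} = 1
G(14) = mex{0,0} = 1
G(15) = mex{1,1} = 0
G(16) = mex{1,1} = 0
G(17) = mex{0,0} = 1
G(18) = mex{0,2} = 1
G(19) = mex{1,1} = 0
G(20) = mex{1,0} = 2
G(21) = mex{0,0} = 1
G(22) = mex{2,1} = 0
G(23) = mex{1,1} = 0
G(n+11) = G(n) holds for n = 0,…,8 (a full window of length max(S) = 9), so the sequence is purely periodic with period 11.

11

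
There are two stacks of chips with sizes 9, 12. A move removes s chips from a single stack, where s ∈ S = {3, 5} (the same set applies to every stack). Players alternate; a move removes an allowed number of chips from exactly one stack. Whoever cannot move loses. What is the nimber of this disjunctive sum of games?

All stacks use S = {3, 5}:
n :  0  1  2  3  4  5  6  7  8  9 10 11 12
G :  0  0  0  1  1  1  2  2  0  0  0  1  1
Stack A: G(9) = 0.
Stack B: G(12) = 1.
Combined Grundy value = 0 ⊕ 1 = 1.

1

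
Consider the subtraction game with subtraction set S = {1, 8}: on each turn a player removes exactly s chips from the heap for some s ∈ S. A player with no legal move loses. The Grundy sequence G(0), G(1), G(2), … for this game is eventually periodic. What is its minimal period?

9

G(0) = 0
G(1) = mex{0} = 1
G(2) = mex{1} = 0
G(3) = mex{0} = 1
G(4) = mex{1} = 0
G(5) = mex{0} = 1
G(6) = mex{1} = 0
G(7) = mex{0} = 1
G(8) = mex{1,0} = 2
G(9) = mex{2,1} = 0
G(10) = mex{0,0} = 1
G(11) = mex{1,1} = 0
G(12) = mex{0,0} = 1
G(13) = mex{1,1} = 0
G(14) = mex{0,0} = 1
G(15) = mex{1,1} = 0
G(16) = mex{0,2} = 1
G(17) = mex{1,0} = 2
G(18) = mex{2,1} = 0
G(19) = mex{0,0} = 1
G(n+9) = G(n) holds for n = 0,…,7 (a full window of length max(S) = 8), so the sequence is purely periodic with period 9.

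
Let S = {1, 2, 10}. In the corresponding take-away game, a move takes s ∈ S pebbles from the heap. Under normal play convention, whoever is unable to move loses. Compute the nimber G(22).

G(0) = 0
G(1) = mex{0} = 1
G(2) = mex{1,0} = 2
G(3) = mex{2,1} = 0
G(4) = mex{0,2} = 1
G(5) = mex{1,0} = 2
G(6) = mex{2,1} = 0
G(7) = mex{0,2} = 1
G(8) = mex{1,0} = 2
G(9) = mex{2,1} = 0
G(10) = mex{0,2,0} = 1
G(11) = mex{1,0,1} = 2
G(12) = mex{2,1,2} = 0
G(13) = mex{0,2,0} = 1
G(14) = mex{1,0,1} = 2
G(15) = mex{2,1,2} = 0
G(16) = mex{0,2,0} = 1
G(17) = mex{1,0,1} = 2
G(18) = mex{2,1,2} = 0
G(19) = mex{0,2,0} = 1
G(20) = mex{1,0,1} = 2
G(21) = mex{2,1,2} = 0
G(22) = mex{0,2,0} = 1

1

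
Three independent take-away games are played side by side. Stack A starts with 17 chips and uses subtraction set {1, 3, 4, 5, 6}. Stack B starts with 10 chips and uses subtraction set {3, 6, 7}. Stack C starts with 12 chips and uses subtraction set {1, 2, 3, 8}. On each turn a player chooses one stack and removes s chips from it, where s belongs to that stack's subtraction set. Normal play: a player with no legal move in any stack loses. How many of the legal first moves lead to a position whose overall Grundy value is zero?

Stack A, S = {1, 3, 4, 5, 6}:
G(0) = 0
G(1) = mex{0} = 1
G(2) = mex{1} = 0
G(3) = mex{0,0} = 1
G(4) = mex{1,1,0} = 2
G(5) = mex{2,0,1,0} = 3
G(6) = mex{3,1,0,1,0} = 2
G(7) = mex{2,2,1,0,1} = 3
G(8) = mex{3,3,2,1,0} = 4
G(9) = mex{4,2,3,2,1} = 0
G(10) = mex{0,3,2,3,2} = 1
G(11) = mex{1,4,3,2,3} = 0
G(12) = mex{0,0,4,3,2} = 1
G(13) = mex{1,1,0,4,3} = 2
G(14) = mex{2,0,1,0,4} = 3
G(15) = mex{3,1,0,1,0} = 2
G(16) = mex{2,2,1,0,1} = 3
G(17) = mex{3,3,2,1,0} = 4
G_A(17) = 4.
Stack B, S = {3, 6, 7}:
G(0) = 0
G(1) = mex{} = 0
G(2) = mex{} = 0
G(3) = mex{0} = 1
G(4) = mex{0} = 1
G(5) = mex{0} = 1
G(6) = mex{1,0} = 2
G(7) = mex{1,0,0} = 2
G(8) = mex{1,0,0} = 2
G(9) = mex{2,1,0} = 3
G(10) = mex{2,1,1} = 0
G_B(10) = 0.
Stack C, S = {1, 2, 3, 8}:
G(0) = 0
G(1) = mex{0} = 1
G(2) = mex{1,0} = 2
G(3) = mex{2,1,0} = 3
G(4) = mex{3,2,1} = 0
G(5) = mex{0,3,2} = 1
G(6) = mex{1,0,3} = 2
G(7) = mex{2,1,0} = 3
G(8) = mex{3,2,1,0} = 4
G(9) = mex{4,3,2,1} = 0
G(10) = mex{0,4,3,2} = 1
G(11) = mex{1,0,4,3} = 2
G(12) = mex{2,1,0,0} = 3
G_C(12) = 3.
Combined Grundy value = 4 ⊕ 0 ⊕ 3 = 7.
A winning move leaves total XOR = 0, i.e. changes one component's Grundy value g to g ⊕ X where X is the current total.
Stack A: need g' = 4⊕7 = 3. Options: 17−1→G=3, 17−3→G=3, 17−4→G=2, 17−5→G=1, 17−6→G=0. Hits: 2.
Stack B: need g' = 0⊕7 = 7. Options: 10−3→G=2, 10−6→G=1, 10−7→G=1. Hits: 0.
Stack C: need g' = 3⊕7 = 4. Options: 12−1→G=2, 12−2→G=1, 12−3→G=0, 12−8→G=0. Hits: 0.

2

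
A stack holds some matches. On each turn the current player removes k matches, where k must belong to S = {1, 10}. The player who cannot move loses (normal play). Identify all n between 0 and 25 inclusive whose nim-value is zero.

0, 2, 4, 6, 8, 11, 13, 15, 17, 19, 22, 24

n :  0  1  2  3  4  5  6  7  8  9 10 11 12 13 14 15 16 17 18 19 20 21 22 23 24 25
G :  0  1  0  1  0  1  0  1  0  1  2  0  1  0  1  0  1  0  1  0  1  2  0  1  0  1
P-positions are exactly the n with G(n) = 0.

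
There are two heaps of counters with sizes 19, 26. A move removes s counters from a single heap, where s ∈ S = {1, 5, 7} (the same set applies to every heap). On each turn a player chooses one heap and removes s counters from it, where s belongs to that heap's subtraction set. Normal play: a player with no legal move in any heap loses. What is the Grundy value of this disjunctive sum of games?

1

All heaps use S = {1, 5, 7}:
n :  0  1  2  3  4  5  6  7  8  9 10 11 12 13 14 15 16 17 18 19 20 21 22 23 24 25 26
G :  0  1  0  1  0  1  0  1  0  1  0  1  0  1  0  1  0  1  0  1  0  1  0  1  0  1  0
Heap A: G(19) = 1.
Heap B: G(26) = 0.
Combined Grundy value = 1 ⊕ 0 = 1.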